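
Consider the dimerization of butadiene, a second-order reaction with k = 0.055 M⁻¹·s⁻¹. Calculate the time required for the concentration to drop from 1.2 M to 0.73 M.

9.755 s

Step 1: For second-order: t = (1/[C₄H₆] - 1/[C₄H₆]₀)/k
Step 2: t = (1/0.73 - 1/1.2)/0.055
Step 3: t = (1.37 - 0.8333)/0.055
Step 4: t = 0.5365/0.055 = 9.755 s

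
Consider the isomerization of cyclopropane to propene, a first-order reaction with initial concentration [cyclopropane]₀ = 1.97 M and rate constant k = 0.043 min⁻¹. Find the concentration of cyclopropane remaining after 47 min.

0.2611 M

Step 1: For a first-order reaction: [cyclopropane] = [cyclopropane]₀ × e^(-kt)
Step 2: [cyclopropane] = 1.97 × e^(-0.043 × 47)
Step 3: [cyclopropane] = 1.97 × e^(-2.021)
Step 4: [cyclopropane] = 1.97 × 0.132523 = 0.2611 M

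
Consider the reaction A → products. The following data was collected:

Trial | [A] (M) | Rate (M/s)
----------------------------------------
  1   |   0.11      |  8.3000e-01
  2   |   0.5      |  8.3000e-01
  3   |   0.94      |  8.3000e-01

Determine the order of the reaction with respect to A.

zeroth order (0)

Step 1: Compare trials - when concentration changes, rate stays constant.
Step 2: rate₂/rate₁ = 8.3000e-01/8.3000e-01 = 1
Step 3: [A]₂/[A]₁ = 0.5/0.11 = 4.545
Step 4: Since rate ratio ≈ (conc ratio)^0, the reaction is zeroth order.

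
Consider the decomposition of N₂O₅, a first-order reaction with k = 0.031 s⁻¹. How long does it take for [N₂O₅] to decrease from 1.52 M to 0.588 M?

30.64 s

Step 1: For first-order: t = ln([N₂O₅]₀/[N₂O₅])/k
Step 2: t = ln(1.52/0.588)/0.031
Step 3: t = ln(2.585)/0.031
Step 4: t = 0.9497/0.031 = 30.64 s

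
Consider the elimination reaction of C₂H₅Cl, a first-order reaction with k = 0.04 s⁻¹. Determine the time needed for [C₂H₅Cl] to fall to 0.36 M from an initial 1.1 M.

27.92 s

Step 1: For first-order: t = ln([C₂H₅Cl]₀/[C₂H₅Cl])/k
Step 2: t = ln(1.1/0.36)/0.04
Step 3: t = ln(3.056)/0.04
Step 4: t = 1.117/0.04 = 27.92 s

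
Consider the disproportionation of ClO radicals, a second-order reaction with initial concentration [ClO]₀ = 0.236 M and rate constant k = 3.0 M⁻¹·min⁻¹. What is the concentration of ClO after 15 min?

0.02031 M

Step 1: For a second-order reaction: 1/[ClO] = 1/[ClO]₀ + kt
Step 2: 1/[ClO] = 1/0.236 + 3.0 × 15
Step 3: 1/[ClO] = 4.237 + 45 = 49.24
Step 4: [ClO] = 1/49.24 = 0.02031 M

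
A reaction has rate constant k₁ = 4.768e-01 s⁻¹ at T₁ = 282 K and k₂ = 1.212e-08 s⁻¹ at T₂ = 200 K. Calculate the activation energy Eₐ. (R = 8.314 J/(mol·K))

100.0 kJ/mol

Step 1: Use the two-temperature Arrhenius form: ln(k₂/k₁) = -Eₐ/R × (1/T₂ - 1/T₁)
Step 2: ln(k₂/k₁) = ln(1.212e-08/4.768e-01) = ln(2.54195e-08) = -17.4878
Step 3: 1/T₂ - 1/T₁ = 1/200 - 1/282 = 1.453901e-03 K⁻¹
Step 4: Eₐ = -R × ln(k₂/k₁) / (1/T₂ - 1/T₁) = -8.314 × -17.4878 / 1.453901e-03
Step 5: Eₐ = 1.0000e+05 J/mol = 100.0 kJ/mol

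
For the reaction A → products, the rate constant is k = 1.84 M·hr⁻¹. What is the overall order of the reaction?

zeroth order (0)

Step 1: The units of k for an nth-order reaction are (concentration)^(1-n)·(time)⁻¹.
Step 2: Here k has units M·hr⁻¹, so the concentration exponent is 1.
Step 3: 1 - n = 1 ⇒ n = 0. The reaction is zeroth order.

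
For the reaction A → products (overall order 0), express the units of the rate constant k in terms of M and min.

M·min⁻¹

Step 1: For overall order n, rate = k × (concentration)^n.
Step 2: Rate has units M·min⁻¹; concentration term has units M^0.
Step 3: k = rate / (concentration)^n, so units of k = M^(1-0)·min⁻¹ = M·min⁻¹.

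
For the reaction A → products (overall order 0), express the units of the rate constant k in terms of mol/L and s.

mol/L·s⁻¹

Step 1: For overall order n, rate = k × (concentration)^n.
Step 2: Rate has units mol/L·s⁻¹; concentration term has units (mol/L)^0.
Step 3: k = rate / (concentration)^n, so units of k = (mol/L)^(1-0)·s⁻¹ = mol/L·s⁻¹.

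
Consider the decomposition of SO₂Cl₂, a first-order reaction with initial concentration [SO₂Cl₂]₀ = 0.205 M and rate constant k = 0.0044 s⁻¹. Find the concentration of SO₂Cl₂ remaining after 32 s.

0.1781 M

Step 1: For a first-order reaction: [SO₂Cl₂] = [SO₂Cl₂]₀ × e^(-kt)
Step 2: [SO₂Cl₂] = 0.205 × e^(-0.0044 × 32)
Step 3: [SO₂Cl₂] = 0.205 × e^(-0.1408)
Step 4: [SO₂Cl₂] = 0.205 × 0.868663 = 0.1781 M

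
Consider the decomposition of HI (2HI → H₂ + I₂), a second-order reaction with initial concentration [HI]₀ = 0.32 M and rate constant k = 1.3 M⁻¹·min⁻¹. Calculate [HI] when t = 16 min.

0.0418 M

Step 1: For a second-order reaction: 1/[HI] = 1/[HI]₀ + kt
Step 2: 1/[HI] = 1/0.32 + 1.3 × 16
Step 3: 1/[HI] = 3.125 + 20.8 = 23.93
Step 4: [HI] = 1/23.93 = 0.0418 M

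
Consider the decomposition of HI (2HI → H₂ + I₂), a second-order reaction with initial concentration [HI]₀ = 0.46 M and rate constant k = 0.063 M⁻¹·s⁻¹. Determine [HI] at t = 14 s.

0.3272 M

Step 1: For a second-order reaction: 1/[HI] = 1/[HI]₀ + kt
Step 2: 1/[HI] = 1/0.46 + 0.063 × 14
Step 3: 1/[HI] = 2.174 + 0.882 = 3.056
Step 4: [HI] = 1/3.056 = 0.3272 M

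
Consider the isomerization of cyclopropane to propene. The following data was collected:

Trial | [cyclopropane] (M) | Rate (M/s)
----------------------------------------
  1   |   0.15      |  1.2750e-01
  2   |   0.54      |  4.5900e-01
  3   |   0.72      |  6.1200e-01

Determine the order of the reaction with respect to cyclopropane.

first order (1)

Step 1: Compare trials to find order n where rate₂/rate₁ = ([cyclopropane]₂/[cyclopropane]₁)^n
Step 2: rate₂/rate₁ = 4.5900e-01/1.2750e-01 = 3.6
Step 3: [cyclopropane]₂/[cyclopropane]₁ = 0.54/0.15 = 3.6
Step 4: n = ln(3.6)/ln(3.6) = 1.00 ≈ 1
Step 5: The reaction is first order in cyclopropane.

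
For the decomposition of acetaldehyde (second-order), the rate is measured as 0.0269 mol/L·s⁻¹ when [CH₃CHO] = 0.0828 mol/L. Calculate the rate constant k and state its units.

3.924 (mol/L)⁻¹·s⁻¹

Step 1: rate = k[CH₃CHO]^2, so k = rate / [CH₃CHO]^2.
Step 2: k = 0.0269 / (0.0828)^2 = 0.0269 / 0.006856.
Step 3: k = 3.924 (mol/L)⁻¹·s⁻¹.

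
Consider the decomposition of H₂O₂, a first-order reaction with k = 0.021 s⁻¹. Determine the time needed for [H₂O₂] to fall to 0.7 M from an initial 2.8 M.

66.01 s

Step 1: For first-order: t = ln([H₂O₂]₀/[H₂O₂])/k
Step 2: t = ln(2.8/0.7)/0.021
Step 3: t = ln(4)/0.021
Step 4: t = 1.386/0.021 = 66.01 s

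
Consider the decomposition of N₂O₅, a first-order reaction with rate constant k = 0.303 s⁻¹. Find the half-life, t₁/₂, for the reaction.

2.288 s

Step 1: For a first-order reaction, t₁/₂ = ln(2)/k
Step 2: t₁/₂ = ln(2)/0.303
Step 3: t₁/₂ = 0.6931/0.303 = 2.288 s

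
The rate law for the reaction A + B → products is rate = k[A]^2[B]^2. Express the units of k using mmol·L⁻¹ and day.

(mmol·L⁻¹)⁻³·day⁻¹

Step 1: Overall order = 2 + 2 = 4.
Step 2: rate has units mmol·L⁻¹·day⁻¹; [A]^2[B]^2 has units (mmol·L⁻¹)^4.
Step 3: k = rate/([A]^2[B]^2), so units of k = (mmol·L⁻¹)^(1-4)·day⁻¹ = (mmol·L⁻¹)⁻³·day⁻¹.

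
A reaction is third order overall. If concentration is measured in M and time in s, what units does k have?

M⁻²·s⁻¹

Step 1: For overall order n, rate = k × (concentration)^n.
Step 2: Rate has units M·s⁻¹; concentration term has units M^3.
Step 3: k = rate / (concentration)^n, so units of k = M^(1-3)·s⁻¹ = M⁻²·s⁻¹.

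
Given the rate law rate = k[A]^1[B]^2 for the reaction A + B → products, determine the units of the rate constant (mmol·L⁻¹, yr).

(mmol·L⁻¹)⁻²·yr⁻¹

Step 1: Overall order = 1 + 2 = 3.
Step 2: rate has units mmol·L⁻¹·yr⁻¹; [A]^1[B]^2 has units (mmol·L⁻¹)^3.
Step 3: k = rate/([A]^1[B]^2), so units of k = (mmol·L⁻¹)^(1-3)·yr⁻¹ = (mmol·L⁻¹)⁻²·yr⁻¹.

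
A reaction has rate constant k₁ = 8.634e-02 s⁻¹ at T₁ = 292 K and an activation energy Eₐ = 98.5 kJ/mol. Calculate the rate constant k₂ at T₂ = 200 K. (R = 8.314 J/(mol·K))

6.770e-10 s⁻¹

Step 1: Use the two-temperature Arrhenius form: ln(k₂/k₁) = -Eₐ/R × (1/T₂ - 1/T₁)
Step 2: Convert Eₐ to J/mol: 98.5 kJ/mol = 98500 J/mol
Step 3: 1/T₂ - 1/T₁ = 1/200 - 1/292 = 1.575342e-03 K⁻¹
Step 4: ln(k₂/k₁) = -98500/8.314 × 1.575342e-03 = -18.66384
Step 5: k₂ = k₁ × exp(-18.66384) = 8.634e-02 × 7.84147e-09 = 6.770e-10 s⁻¹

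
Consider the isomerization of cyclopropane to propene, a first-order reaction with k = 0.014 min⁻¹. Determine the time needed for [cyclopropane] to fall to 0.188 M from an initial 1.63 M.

154.3 min

Step 1: For first-order: t = ln([cyclopropane]₀/[cyclopropane])/k
Step 2: t = ln(1.63/0.188)/0.014
Step 3: t = ln(8.67)/0.014
Step 4: t = 2.16/0.014 = 154.3 min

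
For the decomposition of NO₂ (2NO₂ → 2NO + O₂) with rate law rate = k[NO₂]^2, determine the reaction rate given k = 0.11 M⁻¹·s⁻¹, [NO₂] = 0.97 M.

0.1035 M/s

Step 1: Identify the rate law: rate = k[NO₂]^2
Step 2: Substitute values: rate = 0.11 × (0.97)^2
Step 3: Calculate: rate = 0.11 × 0.9409 = 0.103499 M/s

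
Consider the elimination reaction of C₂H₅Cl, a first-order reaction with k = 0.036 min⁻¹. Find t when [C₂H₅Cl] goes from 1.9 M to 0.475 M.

38.51 min

Step 1: For first-order: t = ln([C₂H₅Cl]₀/[C₂H₅Cl])/k
Step 2: t = ln(1.9/0.475)/0.036
Step 3: t = ln(4)/0.036
Step 4: t = 1.386/0.036 = 38.51 min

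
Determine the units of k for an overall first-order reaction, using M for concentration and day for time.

day⁻¹

Step 1: For overall order n, rate = k × (concentration)^n.
Step 2: Rate has units M·day⁻¹; concentration term has units M^1.
Step 3: k = rate / (concentration)^n, so units of k = M^(1-1)·day⁻¹ = day⁻¹.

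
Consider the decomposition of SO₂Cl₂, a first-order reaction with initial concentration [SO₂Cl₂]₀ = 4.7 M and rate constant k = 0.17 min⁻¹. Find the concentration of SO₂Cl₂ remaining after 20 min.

0.1569 M

Step 1: For a first-order reaction: [SO₂Cl₂] = [SO₂Cl₂]₀ × e^(-kt)
Step 2: [SO₂Cl₂] = 4.7 × e^(-0.17 × 20)
Step 3: [SO₂Cl₂] = 4.7 × e^(-3.4)
Step 4: [SO₂Cl₂] = 4.7 × 0.0333733 = 0.1569 M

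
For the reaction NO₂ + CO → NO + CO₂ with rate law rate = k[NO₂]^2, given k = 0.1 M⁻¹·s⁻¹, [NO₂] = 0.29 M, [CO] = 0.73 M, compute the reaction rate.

0.00841 M/s

Step 1: The rate law is rate = k[NO₂]^2
Step 2: Note that the rate does not depend on [CO] (zero order in CO).
Step 3: rate = 0.1 × (0.29)^2 = 0.00841 M/s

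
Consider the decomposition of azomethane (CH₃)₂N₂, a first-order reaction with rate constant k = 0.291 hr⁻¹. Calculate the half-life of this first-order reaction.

2.382 hr

Step 1: For a first-order reaction, t₁/₂ = ln(2)/k
Step 2: t₁/₂ = ln(2)/0.291
Step 3: t₁/₂ = 0.6931/0.291 = 2.382 hr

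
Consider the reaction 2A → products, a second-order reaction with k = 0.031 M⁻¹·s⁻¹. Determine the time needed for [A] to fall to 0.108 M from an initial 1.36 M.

275 s

Step 1: For second-order: t = (1/[A] - 1/[A]₀)/k
Step 2: t = (1/0.108 - 1/1.36)/0.031
Step 3: t = (9.259 - 0.7353)/0.031
Step 4: t = 8.524/0.031 = 275 s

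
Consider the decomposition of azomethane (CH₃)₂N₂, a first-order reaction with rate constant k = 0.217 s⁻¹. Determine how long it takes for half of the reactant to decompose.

3.194 s

Step 1: For a first-order reaction, t₁/₂ = ln(2)/k
Step 2: t₁/₂ = ln(2)/0.217
Step 3: t₁/₂ = 0.6931/0.217 = 3.194 s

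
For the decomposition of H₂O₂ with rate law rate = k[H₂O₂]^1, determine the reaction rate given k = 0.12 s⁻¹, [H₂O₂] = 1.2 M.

0.144 M/s

Step 1: Identify the rate law: rate = k[H₂O₂]^1
Step 2: Substitute values: rate = 0.12 × (1.2)^1
Step 3: Calculate: rate = 0.12 × 1.2 = 0.144 M/s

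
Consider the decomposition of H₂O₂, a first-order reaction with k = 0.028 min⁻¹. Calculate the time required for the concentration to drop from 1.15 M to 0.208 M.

61.07 min

Step 1: For first-order: t = ln([H₂O₂]₀/[H₂O₂])/k
Step 2: t = ln(1.15/0.208)/0.028
Step 3: t = ln(5.529)/0.028
Step 4: t = 1.71/0.028 = 61.07 min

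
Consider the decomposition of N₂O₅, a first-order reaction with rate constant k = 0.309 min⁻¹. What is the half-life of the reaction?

2.243 min

Step 1: For a first-order reaction, t₁/₂ = ln(2)/k
Step 2: t₁/₂ = ln(2)/0.309
Step 3: t₁/₂ = 0.6931/0.309 = 2.243 min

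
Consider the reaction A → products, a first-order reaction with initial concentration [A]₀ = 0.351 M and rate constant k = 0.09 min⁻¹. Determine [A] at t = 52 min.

0.003257 M

Step 1: For a first-order reaction: [A] = [A]₀ × e^(-kt)
Step 2: [A] = 0.351 × e^(-0.09 × 52)
Step 3: [A] = 0.351 × e^(-4.68)
Step 4: [A] = 0.351 × 0.00927901 = 0.003257 M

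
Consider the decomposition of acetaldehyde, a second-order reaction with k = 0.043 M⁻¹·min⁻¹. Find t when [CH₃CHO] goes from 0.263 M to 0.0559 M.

327.6 min

Step 1: For second-order: t = (1/[CH₃CHO] - 1/[CH₃CHO]₀)/k
Step 2: t = (1/0.0559 - 1/0.263)/0.043
Step 3: t = (17.89 - 3.802)/0.043
Step 4: t = 14.09/0.043 = 327.6 min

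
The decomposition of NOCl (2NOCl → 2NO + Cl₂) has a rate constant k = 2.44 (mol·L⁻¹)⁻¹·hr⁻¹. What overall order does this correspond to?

second order (2)

Step 1: The units of k for an nth-order reaction are (concentration)^(1-n)·(time)⁻¹.
Step 2: Here k has units (mol·L⁻¹)⁻¹·hr⁻¹, so the concentration exponent is -1.
Step 3: 1 - n = -1 ⇒ n = 2. The reaction is second order.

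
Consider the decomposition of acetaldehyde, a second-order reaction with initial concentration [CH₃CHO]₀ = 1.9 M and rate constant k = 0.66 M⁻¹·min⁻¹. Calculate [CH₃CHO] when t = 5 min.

0.2613 M

Step 1: For a second-order reaction: 1/[CH₃CHO] = 1/[CH₃CHO]₀ + kt
Step 2: 1/[CH₃CHO] = 1/1.9 + 0.66 × 5
Step 3: 1/[CH₃CHO] = 0.5263 + 3.3 = 3.826
Step 4: [CH₃CHO] = 1/3.826 = 0.2613 M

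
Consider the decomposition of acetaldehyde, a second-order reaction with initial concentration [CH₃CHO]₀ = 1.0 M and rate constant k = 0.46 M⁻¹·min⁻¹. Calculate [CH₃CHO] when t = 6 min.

0.266 M

Step 1: For a second-order reaction: 1/[CH₃CHO] = 1/[CH₃CHO]₀ + kt
Step 2: 1/[CH₃CHO] = 1/1.0 + 0.46 × 6
Step 3: 1/[CH₃CHO] = 1 + 2.76 = 3.76
Step 4: [CH₃CHO] = 1/3.76 = 0.266 M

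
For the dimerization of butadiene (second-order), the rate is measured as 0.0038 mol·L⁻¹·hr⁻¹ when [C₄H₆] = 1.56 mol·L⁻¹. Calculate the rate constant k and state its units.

0.001561 (mol·L⁻¹)⁻¹·hr⁻¹

Step 1: rate = k[C₄H₆]^2, so k = rate / [C₄H₆]^2.
Step 2: k = 0.0038 / (1.56)^2 = 0.0038 / 2.434.
Step 3: k = 0.001561 (mol·L⁻¹)⁻¹·hr⁻¹.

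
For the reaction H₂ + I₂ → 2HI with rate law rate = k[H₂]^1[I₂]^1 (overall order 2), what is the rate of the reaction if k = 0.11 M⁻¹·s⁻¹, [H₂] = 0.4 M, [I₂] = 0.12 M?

0.00528 M/s

Step 1: The rate law is rate = k[H₂]^1[I₂]^1, overall order = 1+1 = 2
Step 2: Substitute values: rate = 0.11 × (0.4)^1 × (0.12)^1
Step 3: rate = 0.11 × 0.4 × 0.12 = 0.00528 M/s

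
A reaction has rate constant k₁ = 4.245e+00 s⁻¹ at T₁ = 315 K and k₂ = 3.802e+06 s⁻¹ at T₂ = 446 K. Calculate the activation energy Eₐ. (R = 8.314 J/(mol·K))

122.2 kJ/mol

Step 1: Use the two-temperature Arrhenius form: ln(k₂/k₁) = -Eₐ/R × (1/T₂ - 1/T₁)
Step 2: ln(k₂/k₁) = ln(3.802e+06/4.245e+00) = ln(895642) = 13.7053
Step 3: 1/T₂ - 1/T₁ = 1/446 - 1/315 = -9.324507e-04 K⁻¹
Step 4: Eₐ = -R × ln(k₂/k₁) / (1/T₂ - 1/T₁) = -8.314 × 13.7053 / -9.324507e-04
Step 5: Eₐ = 1.2220e+05 J/mol = 122.2 kJ/mol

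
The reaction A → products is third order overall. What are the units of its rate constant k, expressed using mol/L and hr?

(mol/L)⁻²·hr⁻¹

Step 1: For overall order n, rate = k × (concentration)^n.
Step 2: Rate has units mol/L·hr⁻¹; concentration term has units (mol/L)^3.
Step 3: k = rate / (concentration)^n, so units of k = (mol/L)^(1-3)·hr⁻¹ = (mol/L)⁻²·hr⁻¹.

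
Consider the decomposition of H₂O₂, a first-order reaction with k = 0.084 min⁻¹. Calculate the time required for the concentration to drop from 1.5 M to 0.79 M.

7.633 min

Step 1: For first-order: t = ln([H₂O₂]₀/[H₂O₂])/k
Step 2: t = ln(1.5/0.79)/0.084
Step 3: t = ln(1.899)/0.084
Step 4: t = 0.6412/0.084 = 7.633 min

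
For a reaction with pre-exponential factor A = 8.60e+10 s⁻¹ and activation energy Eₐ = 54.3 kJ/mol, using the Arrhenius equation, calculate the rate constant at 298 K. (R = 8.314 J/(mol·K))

2.61e+01 s⁻¹

Step 1: Use the Arrhenius equation: k = A × exp(-Eₐ/RT)
Step 2: Convert Eₐ to J/mol: 54.3 kJ/mol = 54300 J/mol
Step 3: Calculate the exponent: -Eₐ/(RT) = -54300/(8.314 × 298) = -21.91662
Step 4: k = 8.60e+10 × exp(-21.91662)
Step 5: k = 8.60e+10 × 3.03203e-10 = 2.6075e+01 s⁻¹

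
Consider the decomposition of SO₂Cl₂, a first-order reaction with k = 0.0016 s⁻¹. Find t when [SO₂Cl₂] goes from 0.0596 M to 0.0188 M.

721.1 s

Step 1: For first-order: t = ln([SO₂Cl₂]₀/[SO₂Cl₂])/k
Step 2: t = ln(0.0596/0.0188)/0.0016
Step 3: t = ln(3.17)/0.0016
Step 4: t = 1.154/0.0016 = 721.1 s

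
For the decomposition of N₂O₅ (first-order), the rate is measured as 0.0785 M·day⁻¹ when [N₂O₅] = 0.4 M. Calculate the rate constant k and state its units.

0.1962 day⁻¹

Step 1: rate = k[N₂O₅]^1, so k = rate / [N₂O₅]^1.
Step 2: k = 0.0785 / (0.4)^1 = 0.0785 / 0.4.
Step 3: k = 0.1962 day⁻¹.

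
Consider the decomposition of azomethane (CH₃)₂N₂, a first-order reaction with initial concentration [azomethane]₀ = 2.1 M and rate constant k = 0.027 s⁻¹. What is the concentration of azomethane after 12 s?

1.519 M

Step 1: For a first-order reaction: [azomethane] = [azomethane]₀ × e^(-kt)
Step 2: [azomethane] = 2.1 × e^(-0.027 × 12)
Step 3: [azomethane] = 2.1 × e^(-0.324)
Step 4: [azomethane] = 2.1 × 0.72325 = 1.519 M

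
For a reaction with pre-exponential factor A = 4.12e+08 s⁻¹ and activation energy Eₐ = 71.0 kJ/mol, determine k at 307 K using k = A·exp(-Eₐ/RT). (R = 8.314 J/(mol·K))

3.42e-04 s⁻¹

Step 1: Use the Arrhenius equation: k = A × exp(-Eₐ/RT)
Step 2: Convert Eₐ to J/mol: 71.0 kJ/mol = 71000 J/mol
Step 3: Calculate the exponent: -Eₐ/(RT) = -71000/(8.314 × 307) = -27.81698
Step 4: k = 4.12e+08 × exp(-27.81698)
Step 5: k = 4.12e+08 × 8.30308e-13 = 3.4209e-04 s⁻¹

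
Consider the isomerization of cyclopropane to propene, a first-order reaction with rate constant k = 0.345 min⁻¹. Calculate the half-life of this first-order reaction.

2.009 min

Step 1: For a first-order reaction, t₁/₂ = ln(2)/k
Step 2: t₁/₂ = ln(2)/0.345
Step 3: t₁/₂ = 0.6931/0.345 = 2.009 min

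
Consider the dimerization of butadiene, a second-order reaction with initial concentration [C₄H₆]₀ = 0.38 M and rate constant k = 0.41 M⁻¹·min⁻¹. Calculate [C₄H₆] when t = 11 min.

0.14 M

Step 1: For a second-order reaction: 1/[C₄H₆] = 1/[C₄H₆]₀ + kt
Step 2: 1/[C₄H₆] = 1/0.38 + 0.41 × 11
Step 3: 1/[C₄H₆] = 2.632 + 4.51 = 7.142
Step 4: [C₄H₆] = 1/7.142 = 0.14 M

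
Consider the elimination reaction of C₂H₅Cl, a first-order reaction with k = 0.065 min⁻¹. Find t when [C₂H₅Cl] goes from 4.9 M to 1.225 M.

21.33 min

Step 1: For first-order: t = ln([C₂H₅Cl]₀/[C₂H₅Cl])/k
Step 2: t = ln(4.9/1.225)/0.065
Step 3: t = ln(4)/0.065
Step 4: t = 1.386/0.065 = 21.33 min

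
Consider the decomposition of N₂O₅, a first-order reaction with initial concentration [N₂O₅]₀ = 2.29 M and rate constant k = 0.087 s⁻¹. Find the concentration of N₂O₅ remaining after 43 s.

0.05434 M

Step 1: For a first-order reaction: [N₂O₅] = [N₂O₅]₀ × e^(-kt)
Step 2: [N₂O₅] = 2.29 × e^(-0.087 × 43)
Step 3: [N₂O₅] = 2.29 × e^(-3.741)
Step 4: [N₂O₅] = 2.29 × 0.0237304 = 0.05434 M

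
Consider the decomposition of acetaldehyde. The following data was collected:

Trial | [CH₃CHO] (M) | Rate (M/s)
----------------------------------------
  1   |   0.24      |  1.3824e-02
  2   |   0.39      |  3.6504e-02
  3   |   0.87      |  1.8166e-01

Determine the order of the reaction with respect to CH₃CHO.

second order (2)

Step 1: Compare trials to find order n where rate₂/rate₁ = ([CH₃CHO]₂/[CH₃CHO]₁)^n
Step 2: rate₂/rate₁ = 3.6504e-02/1.3824e-02 = 2.641
Step 3: [CH₃CHO]₂/[CH₃CHO]₁ = 0.39/0.24 = 1.625
Step 4: n = ln(2.641)/ln(1.625) = 2.00 ≈ 2
Step 5: The reaction is second order in CH₃CHO.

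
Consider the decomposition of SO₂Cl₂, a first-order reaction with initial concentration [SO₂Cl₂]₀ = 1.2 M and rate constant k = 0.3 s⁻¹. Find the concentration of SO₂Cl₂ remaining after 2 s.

0.6586 M

Step 1: For a first-order reaction: [SO₂Cl₂] = [SO₂Cl₂]₀ × e^(-kt)
Step 2: [SO₂Cl₂] = 1.2 × e^(-0.3 × 2)
Step 3: [SO₂Cl₂] = 1.2 × e^(-0.6)
Step 4: [SO₂Cl₂] = 1.2 × 0.548812 = 0.6586 M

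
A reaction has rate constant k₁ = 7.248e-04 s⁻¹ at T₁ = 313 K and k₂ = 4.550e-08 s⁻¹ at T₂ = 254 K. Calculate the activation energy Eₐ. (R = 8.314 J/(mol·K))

108.4 kJ/mol

Step 1: Use the two-temperature Arrhenius form: ln(k₂/k₁) = -Eₐ/R × (1/T₂ - 1/T₁)
Step 2: ln(k₂/k₁) = ln(4.550e-08/7.248e-04) = ln(6.27759e-05) = -9.67594
Step 3: 1/T₂ - 1/T₁ = 1/254 - 1/313 = 7.421197e-04 K⁻¹
Step 4: Eₐ = -R × ln(k₂/k₁) / (1/T₂ - 1/T₁) = -8.314 × -9.67594 / 7.421197e-04
Step 5: Eₐ = 1.0840e+05 J/mol = 108.4 kJ/mol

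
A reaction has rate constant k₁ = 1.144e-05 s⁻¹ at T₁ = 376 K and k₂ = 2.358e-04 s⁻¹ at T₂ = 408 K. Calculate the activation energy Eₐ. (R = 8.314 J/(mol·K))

120.6 kJ/mol

Step 1: Use the two-temperature Arrhenius form: ln(k₂/k₁) = -Eₐ/R × (1/T₂ - 1/T₁)
Step 2: ln(k₂/k₁) = ln(2.358e-04/1.144e-05) = ln(20.6119) = 3.02587
Step 3: 1/T₂ - 1/T₁ = 1/408 - 1/376 = -2.085941e-04 K⁻¹
Step 4: Eₐ = -R × ln(k₂/k₁) / (1/T₂ - 1/T₁) = -8.314 × 3.02587 / -2.085941e-04
Step 5: Eₐ = 1.2060e+05 J/mol = 120.6 kJ/mol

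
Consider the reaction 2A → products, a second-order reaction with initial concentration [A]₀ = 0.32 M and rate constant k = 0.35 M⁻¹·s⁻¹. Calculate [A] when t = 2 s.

0.2614 M

Step 1: For a second-order reaction: 1/[A] = 1/[A]₀ + kt
Step 2: 1/[A] = 1/0.32 + 0.35 × 2
Step 3: 1/[A] = 3.125 + 0.7 = 3.825
Step 4: [A] = 1/3.825 = 0.2614 M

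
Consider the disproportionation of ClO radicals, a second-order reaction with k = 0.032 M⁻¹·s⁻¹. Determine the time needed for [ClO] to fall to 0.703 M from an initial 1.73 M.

26.39 s

Step 1: For second-order: t = (1/[ClO] - 1/[ClO]₀)/k
Step 2: t = (1/0.703 - 1/1.73)/0.032
Step 3: t = (1.422 - 0.578)/0.032
Step 4: t = 0.8444/0.032 = 26.39 s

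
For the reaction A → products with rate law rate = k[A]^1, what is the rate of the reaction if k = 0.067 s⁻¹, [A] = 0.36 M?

0.02412 M/s

Step 1: Identify the rate law: rate = k[A]^1
Step 2: Substitute values: rate = 0.067 × (0.36)^1
Step 3: Calculate: rate = 0.067 × 0.36 = 0.02412 M/s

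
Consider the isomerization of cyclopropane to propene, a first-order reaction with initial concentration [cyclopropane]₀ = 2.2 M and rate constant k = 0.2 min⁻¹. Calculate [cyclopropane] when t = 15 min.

0.1095 M

Step 1: For a first-order reaction: [cyclopropane] = [cyclopropane]₀ × e^(-kt)
Step 2: [cyclopropane] = 2.2 × e^(-0.2 × 15)
Step 3: [cyclopropane] = 2.2 × e^(-3)
Step 4: [cyclopropane] = 2.2 × 0.0497871 = 0.1095 M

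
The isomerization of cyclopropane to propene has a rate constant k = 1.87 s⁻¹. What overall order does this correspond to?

first order (1)

Step 1: The units of k for an nth-order reaction are (concentration)^(1-n)·(time)⁻¹.
Step 2: Here k has units s⁻¹, so the concentration exponent is 0.
Step 3: 1 - n = 0 ⇒ n = 1. The reaction is first order.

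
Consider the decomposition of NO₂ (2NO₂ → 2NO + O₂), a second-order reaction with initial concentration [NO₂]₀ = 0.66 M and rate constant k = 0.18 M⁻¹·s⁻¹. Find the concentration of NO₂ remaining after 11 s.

0.2861 M

Step 1: For a second-order reaction: 1/[NO₂] = 1/[NO₂]₀ + kt
Step 2: 1/[NO₂] = 1/0.66 + 0.18 × 11
Step 3: 1/[NO₂] = 1.515 + 1.98 = 3.495
Step 4: [NO₂] = 1/3.495 = 0.2861 M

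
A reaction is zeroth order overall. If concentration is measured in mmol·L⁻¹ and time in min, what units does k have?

mmol·L⁻¹·min⁻¹

Step 1: For overall order n, rate = k × (concentration)^n.
Step 2: Rate has units mmol·L⁻¹·min⁻¹; concentration term has units (mmol·L⁻¹)^0.
Step 3: k = rate / (concentration)^n, so units of k = (mmol·L⁻¹)^(1-0)·min⁻¹ = mmol·L⁻¹·min⁻¹.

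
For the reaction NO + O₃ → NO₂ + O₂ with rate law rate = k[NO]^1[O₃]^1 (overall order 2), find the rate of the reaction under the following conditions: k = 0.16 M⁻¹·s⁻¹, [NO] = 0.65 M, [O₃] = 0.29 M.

0.03016 M/s

Step 1: The rate law is rate = k[NO]^1[O₃]^1, overall order = 1+1 = 2
Step 2: Substitute values: rate = 0.16 × (0.65)^1 × (0.29)^1
Step 3: rate = 0.16 × 0.65 × 0.29 = 0.03016 M/s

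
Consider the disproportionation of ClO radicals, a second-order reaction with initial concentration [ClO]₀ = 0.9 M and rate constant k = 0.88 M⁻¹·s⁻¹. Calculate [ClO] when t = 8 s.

0.1227 M

Step 1: For a second-order reaction: 1/[ClO] = 1/[ClO]₀ + kt
Step 2: 1/[ClO] = 1/0.9 + 0.88 × 8
Step 3: 1/[ClO] = 1.111 + 7.04 = 8.151
Step 4: [ClO] = 1/8.151 = 0.1227 M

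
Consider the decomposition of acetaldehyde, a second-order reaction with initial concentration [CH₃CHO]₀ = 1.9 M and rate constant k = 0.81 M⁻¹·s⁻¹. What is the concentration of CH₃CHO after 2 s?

0.4659 M

Step 1: For a second-order reaction: 1/[CH₃CHO] = 1/[CH₃CHO]₀ + kt
Step 2: 1/[CH₃CHO] = 1/1.9 + 0.81 × 2
Step 3: 1/[CH₃CHO] = 0.5263 + 1.62 = 2.146
Step 4: [CH₃CHO] = 1/2.146 = 0.4659 M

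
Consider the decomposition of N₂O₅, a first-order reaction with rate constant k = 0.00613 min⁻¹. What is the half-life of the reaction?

113.1 min

Step 1: For a first-order reaction, t₁/₂ = ln(2)/k
Step 2: t₁/₂ = ln(2)/0.00613
Step 3: t₁/₂ = 0.6931/0.00613 = 113.1 min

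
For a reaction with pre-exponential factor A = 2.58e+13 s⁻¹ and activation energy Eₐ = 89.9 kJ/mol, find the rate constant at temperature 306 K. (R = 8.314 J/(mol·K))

1.16e-02 s⁻¹

Step 1: Use the Arrhenius equation: k = A × exp(-Eₐ/RT)
Step 2: Convert Eₐ to J/mol: 89.9 kJ/mol = 89900 J/mol
Step 3: Calculate the exponent: -Eₐ/(RT) = -89900/(8.314 × 306) = -35.33688
Step 4: k = 2.58e+13 × exp(-35.33688)
Step 5: k = 2.58e+13 × 4.50182e-16 = 1.1615e-02 s⁻¹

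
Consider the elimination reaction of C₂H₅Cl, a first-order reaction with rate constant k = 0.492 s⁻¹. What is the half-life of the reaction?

1.409 s

Step 1: For a first-order reaction, t₁/₂ = ln(2)/k
Step 2: t₁/₂ = ln(2)/0.492
Step 3: t₁/₂ = 0.6931/0.492 = 1.409 s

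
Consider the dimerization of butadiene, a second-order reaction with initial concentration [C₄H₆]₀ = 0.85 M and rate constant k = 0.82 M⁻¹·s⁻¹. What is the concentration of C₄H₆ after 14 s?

0.07901 M

Step 1: For a second-order reaction: 1/[C₄H₆] = 1/[C₄H₆]₀ + kt
Step 2: 1/[C₄H₆] = 1/0.85 + 0.82 × 14
Step 3: 1/[C₄H₆] = 1.176 + 11.48 = 12.66
Step 4: [C₄H₆] = 1/12.66 = 0.07901 M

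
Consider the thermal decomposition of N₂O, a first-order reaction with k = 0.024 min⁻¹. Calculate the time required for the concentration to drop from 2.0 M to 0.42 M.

65.03 min

Step 1: For first-order: t = ln([N₂O]₀/[N₂O])/k
Step 2: t = ln(2.0/0.42)/0.024
Step 3: t = ln(4.762)/0.024
Step 4: t = 1.561/0.024 = 65.03 min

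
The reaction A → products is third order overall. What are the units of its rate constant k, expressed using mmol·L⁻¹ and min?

(mmol·L⁻¹)⁻²·min⁻¹

Step 1: For overall order n, rate = k × (concentration)^n.
Step 2: Rate has units mmol·L⁻¹·min⁻¹; concentration term has units (mmol·L⁻¹)^3.
Step 3: k = rate / (concentration)^n, so units of k = (mmol·L⁻¹)^(1-3)·min⁻¹ = (mmol·L⁻¹)⁻²·min⁻¹.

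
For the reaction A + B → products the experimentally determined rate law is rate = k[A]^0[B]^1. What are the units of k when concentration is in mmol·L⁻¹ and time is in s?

s⁻¹

Step 1: Overall order = 0 + 1 = 1.
Step 2: rate has units mmol·L⁻¹·s⁻¹; [A]^0[B]^1 has units (mmol·L⁻¹)^1.
Step 3: k = rate/([A]^0[B]^1), so units of k = (mmol·L⁻¹)^(1-1)·s⁻¹ = s⁻¹.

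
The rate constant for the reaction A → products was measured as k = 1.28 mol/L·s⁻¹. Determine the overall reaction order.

zeroth order (0)

Step 1: The units of k for an nth-order reaction are (concentration)^(1-n)·(time)⁻¹.
Step 2: Here k has units mol/L·s⁻¹, so the concentration exponent is 1.
Step 3: 1 - n = 1 ⇒ n = 0. The reaction is zeroth order.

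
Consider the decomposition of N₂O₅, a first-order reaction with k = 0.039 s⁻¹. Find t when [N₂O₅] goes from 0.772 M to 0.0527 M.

68.83 s

Step 1: For first-order: t = ln([N₂O₅]₀/[N₂O₅])/k
Step 2: t = ln(0.772/0.0527)/0.039
Step 3: t = ln(14.65)/0.039
Step 4: t = 2.684/0.039 = 68.83 s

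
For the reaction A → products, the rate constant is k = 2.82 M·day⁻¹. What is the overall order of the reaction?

zeroth order (0)

Step 1: The units of k for an nth-order reaction are (concentration)^(1-n)·(time)⁻¹.
Step 2: Here k has units M·day⁻¹, so the concentration exponent is 1.
Step 3: 1 - n = 1 ⇒ n = 0. The reaction is zeroth order.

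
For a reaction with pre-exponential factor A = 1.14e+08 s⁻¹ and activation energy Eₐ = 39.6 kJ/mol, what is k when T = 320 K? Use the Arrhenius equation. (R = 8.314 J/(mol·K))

3.91e+01 s⁻¹

Step 1: Use the Arrhenius equation: k = A × exp(-Eₐ/RT)
Step 2: Convert Eₐ to J/mol: 39.6 kJ/mol = 39600 J/mol
Step 3: Calculate the exponent: -Eₐ/(RT) = -39600/(8.314 × 320) = -14.88453
Step 4: k = 1.14e+08 × exp(-14.88453)
Step 5: k = 1.14e+08 × 3.43345e-07 = 3.9141e+01 s⁻¹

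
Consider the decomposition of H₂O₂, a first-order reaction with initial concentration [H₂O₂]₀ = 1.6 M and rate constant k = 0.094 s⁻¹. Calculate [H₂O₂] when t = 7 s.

0.8286 M

Step 1: For a first-order reaction: [H₂O₂] = [H₂O₂]₀ × e^(-kt)
Step 2: [H₂O₂] = 1.6 × e^(-0.094 × 7)
Step 3: [H₂O₂] = 1.6 × e^(-0.658)
Step 4: [H₂O₂] = 1.6 × 0.517886 = 0.8286 M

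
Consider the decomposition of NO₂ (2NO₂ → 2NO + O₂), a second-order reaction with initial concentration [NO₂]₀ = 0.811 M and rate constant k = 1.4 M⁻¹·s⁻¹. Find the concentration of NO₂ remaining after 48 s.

0.01461 M

Step 1: For a second-order reaction: 1/[NO₂] = 1/[NO₂]₀ + kt
Step 2: 1/[NO₂] = 1/0.811 + 1.4 × 48
Step 3: 1/[NO₂] = 1.233 + 67.2 = 68.43
Step 4: [NO₂] = 1/68.43 = 0.01461 M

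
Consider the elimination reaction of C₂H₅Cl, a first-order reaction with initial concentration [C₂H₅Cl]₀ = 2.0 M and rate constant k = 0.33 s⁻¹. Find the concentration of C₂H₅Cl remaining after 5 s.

0.3841 M

Step 1: For a first-order reaction: [C₂H₅Cl] = [C₂H₅Cl]₀ × e^(-kt)
Step 2: [C₂H₅Cl] = 2.0 × e^(-0.33 × 5)
Step 3: [C₂H₅Cl] = 2.0 × e^(-1.65)
Step 4: [C₂H₅Cl] = 2.0 × 0.19205 = 0.3841 M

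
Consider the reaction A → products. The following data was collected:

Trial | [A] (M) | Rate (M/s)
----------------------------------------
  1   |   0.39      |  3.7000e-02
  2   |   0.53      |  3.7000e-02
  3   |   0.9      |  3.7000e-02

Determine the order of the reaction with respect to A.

zeroth order (0)

Step 1: Compare trials - when concentration changes, rate stays constant.
Step 2: rate₂/rate₁ = 3.7000e-02/3.7000e-02 = 1
Step 3: [A]₂/[A]₁ = 0.53/0.39 = 1.359
Step 4: Since rate ratio ≈ (conc ratio)^0, the reaction is zeroth order.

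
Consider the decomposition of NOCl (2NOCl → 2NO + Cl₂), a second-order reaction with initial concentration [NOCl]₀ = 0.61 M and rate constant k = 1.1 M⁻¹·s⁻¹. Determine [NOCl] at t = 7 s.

0.1071 M

Step 1: For a second-order reaction: 1/[NOCl] = 1/[NOCl]₀ + kt
Step 2: 1/[NOCl] = 1/0.61 + 1.1 × 7
Step 3: 1/[NOCl] = 1.639 + 7.7 = 9.339
Step 4: [NOCl] = 1/9.339 = 0.1071 M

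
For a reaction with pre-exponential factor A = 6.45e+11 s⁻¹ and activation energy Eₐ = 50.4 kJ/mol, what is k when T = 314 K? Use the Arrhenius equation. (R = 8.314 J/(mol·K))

2.66e+03 s⁻¹

Step 1: Use the Arrhenius equation: k = A × exp(-Eₐ/RT)
Step 2: Convert Eₐ to J/mol: 50.4 kJ/mol = 50400 J/mol
Step 3: Calculate the exponent: -Eₐ/(RT) = -50400/(8.314 × 314) = -19.30594
Step 4: k = 6.45e+11 × exp(-19.30594)
Step 5: k = 6.45e+11 × 4.12607e-09 = 2.6613e+03 s⁻¹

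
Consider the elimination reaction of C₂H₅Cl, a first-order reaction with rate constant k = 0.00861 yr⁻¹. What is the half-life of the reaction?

80.5 yr

Step 1: For a first-order reaction, t₁/₂ = ln(2)/k
Step 2: t₁/₂ = ln(2)/0.00861
Step 3: t₁/₂ = 0.6931/0.00861 = 80.5 yr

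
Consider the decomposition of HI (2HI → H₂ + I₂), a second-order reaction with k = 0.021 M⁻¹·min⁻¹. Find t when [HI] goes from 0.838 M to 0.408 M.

59.89 min

Step 1: For second-order: t = (1/[HI] - 1/[HI]₀)/k
Step 2: t = (1/0.408 - 1/0.838)/0.021
Step 3: t = (2.451 - 1.193)/0.021
Step 4: t = 1.258/0.021 = 59.89 min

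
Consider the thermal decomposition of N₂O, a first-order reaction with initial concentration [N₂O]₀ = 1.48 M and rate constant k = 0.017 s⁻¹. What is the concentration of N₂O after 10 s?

1.249 M

Step 1: For a first-order reaction: [N₂O] = [N₂O]₀ × e^(-kt)
Step 2: [N₂O] = 1.48 × e^(-0.017 × 10)
Step 3: [N₂O] = 1.48 × e^(-0.17)
Step 4: [N₂O] = 1.48 × 0.843665 = 1.249 M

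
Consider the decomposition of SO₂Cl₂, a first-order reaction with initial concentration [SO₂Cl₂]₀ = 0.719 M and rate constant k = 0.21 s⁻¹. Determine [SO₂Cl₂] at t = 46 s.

4.586e-05 M

Step 1: For a first-order reaction: [SO₂Cl₂] = [SO₂Cl₂]₀ × e^(-kt)
Step 2: [SO₂Cl₂] = 0.719 × e^(-0.21 × 46)
Step 3: [SO₂Cl₂] = 0.719 × e^(-9.66)
Step 4: [SO₂Cl₂] = 0.719 × 6.37845e-05 = 4.586e-05 M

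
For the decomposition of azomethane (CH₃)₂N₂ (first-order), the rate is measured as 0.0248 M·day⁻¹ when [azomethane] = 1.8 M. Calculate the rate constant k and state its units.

0.01378 day⁻¹

Step 1: rate = k[azomethane]^1, so k = rate / [azomethane]^1.
Step 2: k = 0.0248 / (1.8)^1 = 0.0248 / 1.8.
Step 3: k = 0.01378 day⁻¹.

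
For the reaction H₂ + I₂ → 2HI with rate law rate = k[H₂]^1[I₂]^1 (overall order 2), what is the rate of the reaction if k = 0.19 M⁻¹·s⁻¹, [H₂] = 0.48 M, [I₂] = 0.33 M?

0.0301 M/s

Step 1: The rate law is rate = k[H₂]^1[I₂]^1, overall order = 1+1 = 2
Step 2: Substitute values: rate = 0.19 × (0.48)^1 × (0.33)^1
Step 3: rate = 0.19 × 0.48 × 0.33 = 0.030096 M/s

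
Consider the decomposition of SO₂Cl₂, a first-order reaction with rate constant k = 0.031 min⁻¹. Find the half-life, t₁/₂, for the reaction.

22.36 min

Step 1: For a first-order reaction, t₁/₂ = ln(2)/k
Step 2: t₁/₂ = ln(2)/0.031
Step 3: t₁/₂ = 0.6931/0.031 = 22.36 min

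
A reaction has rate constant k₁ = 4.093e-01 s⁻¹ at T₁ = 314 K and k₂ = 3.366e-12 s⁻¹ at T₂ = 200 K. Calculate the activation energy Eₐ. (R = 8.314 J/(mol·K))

116.9 kJ/mol

Step 1: Use the two-temperature Arrhenius form: ln(k₂/k₁) = -Eₐ/R × (1/T₂ - 1/T₁)
Step 2: ln(k₂/k₁) = ln(3.366e-12/4.093e-01) = ln(8.2238e-12) = -25.524
Step 3: 1/T₂ - 1/T₁ = 1/200 - 1/314 = 1.815287e-03 K⁻¹
Step 4: Eₐ = -R × ln(k₂/k₁) / (1/T₂ - 1/T₁) = -8.314 × -25.524 / 1.815287e-03
Step 5: Eₐ = 1.1690e+05 J/mol = 116.9 kJ/mol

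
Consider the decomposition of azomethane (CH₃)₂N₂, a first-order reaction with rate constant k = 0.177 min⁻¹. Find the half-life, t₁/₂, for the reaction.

3.916 min

Step 1: For a first-order reaction, t₁/₂ = ln(2)/k
Step 2: t₁/₂ = ln(2)/0.177
Step 3: t₁/₂ = 0.6931/0.177 = 3.916 min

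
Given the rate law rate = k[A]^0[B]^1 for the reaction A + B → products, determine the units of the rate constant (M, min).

min⁻¹

Step 1: Overall order = 0 + 1 = 1.
Step 2: rate has units M·min⁻¹; [A]^0[B]^1 has units M^1.
Step 3: k = rate/([A]^0[B]^1), so units of k = M^(1-1)·min⁻¹ = min⁻¹.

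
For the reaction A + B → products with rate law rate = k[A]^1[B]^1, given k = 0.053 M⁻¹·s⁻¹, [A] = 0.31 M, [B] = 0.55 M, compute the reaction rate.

0.009037 M/s

Step 1: The rate law is rate = k[A]^1[B]^1
Step 2: Substitute: rate = 0.053 × (0.31)^1 × (0.55)^1
Step 3: rate = 0.053 × 0.31 × 0.55 = 0.0090365 M/s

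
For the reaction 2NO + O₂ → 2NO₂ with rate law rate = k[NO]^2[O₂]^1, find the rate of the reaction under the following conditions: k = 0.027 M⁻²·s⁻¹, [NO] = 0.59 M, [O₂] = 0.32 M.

0.003008 M/s

Step 1: The rate law is rate = k[NO]^2[O₂]^1
Step 2: Substitute: rate = 0.027 × (0.59)^2 × (0.32)^1
Step 3: rate = 0.027 × 0.3481 × 0.32 = 0.00300758 M/s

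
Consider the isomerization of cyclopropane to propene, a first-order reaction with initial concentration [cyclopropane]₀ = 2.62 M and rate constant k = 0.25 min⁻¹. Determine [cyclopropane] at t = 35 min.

0.0004152 M

Step 1: For a first-order reaction: [cyclopropane] = [cyclopropane]₀ × e^(-kt)
Step 2: [cyclopropane] = 2.62 × e^(-0.25 × 35)
Step 3: [cyclopropane] = 2.62 × e^(-8.75)
Step 4: [cyclopropane] = 2.62 × 0.000158461 = 0.0004152 M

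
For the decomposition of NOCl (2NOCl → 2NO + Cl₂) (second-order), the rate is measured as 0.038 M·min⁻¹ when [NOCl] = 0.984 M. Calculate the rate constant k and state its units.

0.03925 M⁻¹·min⁻¹

Step 1: rate = k[NOCl]^2, so k = rate / [NOCl]^2.
Step 2: k = 0.038 / (0.984)^2 = 0.038 / 0.9683.
Step 3: k = 0.03925 M⁻¹·min⁻¹.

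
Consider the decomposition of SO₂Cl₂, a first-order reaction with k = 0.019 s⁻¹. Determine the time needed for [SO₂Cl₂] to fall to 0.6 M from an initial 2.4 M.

72.96 s

Step 1: For first-order: t = ln([SO₂Cl₂]₀/[SO₂Cl₂])/k
Step 2: t = ln(2.4/0.6)/0.019
Step 3: t = ln(4)/0.019
Step 4: t = 1.386/0.019 = 72.96 s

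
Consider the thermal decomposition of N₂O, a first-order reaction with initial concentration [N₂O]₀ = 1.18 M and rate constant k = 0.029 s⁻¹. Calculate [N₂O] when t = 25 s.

0.5715 M

Step 1: For a first-order reaction: [N₂O] = [N₂O]₀ × e^(-kt)
Step 2: [N₂O] = 1.18 × e^(-0.029 × 25)
Step 3: [N₂O] = 1.18 × e^(-0.725)
Step 4: [N₂O] = 1.18 × 0.484325 = 0.5715 M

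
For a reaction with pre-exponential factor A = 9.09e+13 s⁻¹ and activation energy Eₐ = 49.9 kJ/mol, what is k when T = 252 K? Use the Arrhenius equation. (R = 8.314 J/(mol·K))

4.12e+03 s⁻¹

Step 1: Use the Arrhenius equation: k = A × exp(-Eₐ/RT)
Step 2: Convert Eₐ to J/mol: 49.9 kJ/mol = 49900 J/mol
Step 3: Calculate the exponent: -Eₐ/(RT) = -49900/(8.314 × 252) = -23.81716
Step 4: k = 9.09e+13 × exp(-23.81716)
Step 5: k = 9.09e+13 × 4.53251e-11 = 4.1201e+03 s⁻¹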